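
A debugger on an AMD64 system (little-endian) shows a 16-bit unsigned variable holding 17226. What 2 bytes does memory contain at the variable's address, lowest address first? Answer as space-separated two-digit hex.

4A 43

17226 in hexadecimal, padded to 16 bits, is 0x434A.
Split into bytes (most-significant first): 43 4A.
Little-endian stores the least-significant byte at the lowest address.
So at ascending addresses the bytes are 4A 43.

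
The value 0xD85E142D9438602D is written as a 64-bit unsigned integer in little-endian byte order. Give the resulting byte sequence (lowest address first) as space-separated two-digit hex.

2D 60 38 94 2D 14 5E D8

Split into bytes (most-significant first): D8 5E 14 2D 94 38 60 2D.
Little-endian stores the least-significant byte at the lowest address.
So at ascending addresses the bytes are 2D 60 38 94 2D 14 5E D8.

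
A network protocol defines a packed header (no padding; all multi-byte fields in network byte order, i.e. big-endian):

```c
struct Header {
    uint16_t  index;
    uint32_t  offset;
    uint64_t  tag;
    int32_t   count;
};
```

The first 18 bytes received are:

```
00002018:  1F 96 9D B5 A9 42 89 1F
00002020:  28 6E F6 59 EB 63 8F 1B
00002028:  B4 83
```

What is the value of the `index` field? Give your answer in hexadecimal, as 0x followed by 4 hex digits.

`index` is the first field, at byte offset 0, occupying 2 bytes.
Bytes at offsets 0..1: 1F 96.
In big-endian order the high byte comes first in memory.
The bytes are already most-significant first: 0x1F96.

0x1F96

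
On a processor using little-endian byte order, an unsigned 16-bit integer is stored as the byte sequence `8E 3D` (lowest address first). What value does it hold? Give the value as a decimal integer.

15758

Little-endian stores the least-significant byte at the lowest address.
Reassemble most-significant byte first: 3D 8E → 0x3D8E.
0x3D8E = 15758.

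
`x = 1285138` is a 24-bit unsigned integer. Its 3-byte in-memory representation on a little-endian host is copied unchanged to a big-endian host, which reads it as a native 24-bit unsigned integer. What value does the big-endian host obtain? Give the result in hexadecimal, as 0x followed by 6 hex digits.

1285138 in 24-bit hexadecimal is 0x139C12.
Stored little-endian, the bytes at ascending addresses are 12 9C 13.
Read back as big-endian, the last byte is least significant, giving 0x129C13.

0x129C13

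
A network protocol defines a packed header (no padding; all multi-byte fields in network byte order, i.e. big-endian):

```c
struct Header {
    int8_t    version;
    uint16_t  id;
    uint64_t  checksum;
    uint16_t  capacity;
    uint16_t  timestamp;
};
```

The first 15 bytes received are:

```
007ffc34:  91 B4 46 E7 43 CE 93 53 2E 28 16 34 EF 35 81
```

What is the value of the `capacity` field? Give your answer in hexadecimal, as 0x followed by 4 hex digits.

`capacity` follows `version` (1 B), `id` (2 B), `checksum` (8 B), so it starts at offset 1 + 2 + 8 = 11 and occupies 2 bytes.
Bytes at offsets 11..12: 34 EF.
Big-endian: lowest address holds the most-significant byte.
The bytes are already most-significant first: 0x34EF.

0x34EF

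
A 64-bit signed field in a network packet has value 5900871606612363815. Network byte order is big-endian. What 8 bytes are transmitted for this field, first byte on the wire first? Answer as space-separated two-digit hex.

5900871606612363815 in hexadecimal, padded to 64 bits, is 0x51E41B7649518A27.
Split into bytes (most-significant first): 51 E4 1B 76 49 51 8A 27.
In big-endian order the high byte comes first in memory.
So the memory order matches the most-significant-first order: 51 E4 1B 76 49 51 8A 27.

51 E4 1B 76 49 51 8A 27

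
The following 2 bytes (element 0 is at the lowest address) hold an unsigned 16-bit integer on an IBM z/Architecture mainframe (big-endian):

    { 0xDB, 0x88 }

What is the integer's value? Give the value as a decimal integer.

Big-endian stores the most-significant byte at the lowest address.
The bytes are already most-significant first: 0xDB88.
0xDB88 = 56200.

56200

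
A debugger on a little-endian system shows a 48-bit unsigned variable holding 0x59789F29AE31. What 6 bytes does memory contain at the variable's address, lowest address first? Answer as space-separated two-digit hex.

31 AE 29 9F 78 59

Split into bytes (most-significant first): 59 78 9F 29 AE 31.
In little-endian order the low byte comes first in memory.
So at ascending addresses the bytes are 31 AE 29 9F 78 59.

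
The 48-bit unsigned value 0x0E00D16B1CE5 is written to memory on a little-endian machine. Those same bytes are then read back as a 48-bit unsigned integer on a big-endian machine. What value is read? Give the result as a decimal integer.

251910230704142

Stored little-endian, the bytes at ascending addresses are E5 1C 6B D1 00 0E.
Read back as big-endian, the last byte is least significant, giving 0xE51C6BD1000E.
0xE51C6BD1000E = 251910230704142.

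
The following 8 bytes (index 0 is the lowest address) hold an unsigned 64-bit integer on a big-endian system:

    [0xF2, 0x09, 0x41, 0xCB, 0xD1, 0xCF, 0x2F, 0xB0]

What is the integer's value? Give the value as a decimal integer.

17440543375623139248

In big-endian order the high byte comes first in memory.
The bytes are already most-significant first: 0xF20941CBD1CF2FB0.
0xF20941CBD1CF2FB0 = 17440543375623139248.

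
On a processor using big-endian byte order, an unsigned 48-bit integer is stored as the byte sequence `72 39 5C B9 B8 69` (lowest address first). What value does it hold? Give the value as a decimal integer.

Big-endian stores the most-significant byte at the lowest address.
The bytes are already most-significant first: 0x72395CB9B869.
0x72395CB9B869 = 125590694377577.

125590694377577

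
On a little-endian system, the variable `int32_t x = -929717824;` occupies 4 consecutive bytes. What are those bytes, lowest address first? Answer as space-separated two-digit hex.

Two's complement of -929717824 in 32 bits: 929717824 = 0x376A5E40; invert → 0xC895A1BF; add 1 → 0xC895A1C0.
Split into bytes (most-significant first): C8 95 A1 C0.
In little-endian order the low byte comes first in memory.
So at ascending addresses the bytes are C0 A1 95 C8.

C0 A1 95 C8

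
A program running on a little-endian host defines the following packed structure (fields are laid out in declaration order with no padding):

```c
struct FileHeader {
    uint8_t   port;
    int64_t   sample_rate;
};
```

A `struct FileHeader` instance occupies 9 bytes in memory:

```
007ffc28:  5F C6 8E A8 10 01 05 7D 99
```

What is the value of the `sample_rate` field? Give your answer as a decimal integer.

-7386742311685157178

`sample_rate` follows `port` (1 byte), so it starts at byte offset 1 and occupies 8 bytes.
Bytes at offsets 1..8: C6 8E A8 10 01 05 7D 99.
Little-endian: lowest address holds the least-significant byte.
Reassemble most-significant byte first: 99 7D 05 01 10 A8 8E C6 → 0x997D050110A88EC6.
Top bit is set, so as a signed 64-bit value this is 0x997D050110A88EC6 − 2^64 = -7386742311685157178.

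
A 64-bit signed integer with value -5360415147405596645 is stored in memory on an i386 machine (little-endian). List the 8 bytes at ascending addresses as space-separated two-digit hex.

Two's complement of -5360415147405596645 in 64 bits: 5360415147405596645 = 0x4A64052D05BBD7E5; invert → 0xB59BFAD2FA44281A; add 1 → 0xB59BFAD2FA44281B.
Split into bytes (most-significant first): B5 9B FA D2 FA 44 28 1B.
Little-endian stores the least-significant byte at the lowest address.
So at ascending addresses the bytes are 1B 28 44 FA D2 FA 9B B5.

1B 28 44 FA D2 FA 9B B5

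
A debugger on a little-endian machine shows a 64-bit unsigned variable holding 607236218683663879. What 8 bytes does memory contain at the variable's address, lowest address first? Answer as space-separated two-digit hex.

07 26 64 A5 1F 56 6D 08

607236218683663879 in hexadecimal, padded to 64 bits, is 0x086D561FA5642607.
Split into bytes (most-significant first): 08 6D 56 1F A5 64 26 07.
Little-endian stores the least-significant byte at the lowest address.
So at ascending addresses the bytes are 07 26 64 A5 1F 56 6D 08.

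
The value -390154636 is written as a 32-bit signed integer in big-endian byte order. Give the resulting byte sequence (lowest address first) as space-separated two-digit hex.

E8 BE B6 74

Two's complement of -390154636 in 32 bits: 390154636 = 0x1741498C; invert → 0xE8BEB673; add 1 → 0xE8BEB674.
Split into bytes (most-significant first): E8 BE B6 74.
Big-endian stores the most-significant byte at the lowest address.
So the memory order matches the most-significant-first order: E8 BE B6 74.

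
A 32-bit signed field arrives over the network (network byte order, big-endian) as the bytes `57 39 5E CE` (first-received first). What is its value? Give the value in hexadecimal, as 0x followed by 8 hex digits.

Big-endian: lowest address holds the most-significant byte.
The bytes are already most-significant first: 0x57395ECE.

0x57395ECE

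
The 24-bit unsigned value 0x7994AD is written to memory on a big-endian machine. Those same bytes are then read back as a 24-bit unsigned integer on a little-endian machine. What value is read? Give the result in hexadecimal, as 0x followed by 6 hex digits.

0xAD9479

Stored big-endian, the bytes at ascending addresses are 79 94 AD.
Read back as little-endian, the first byte is least significant, giving 0xAD9479.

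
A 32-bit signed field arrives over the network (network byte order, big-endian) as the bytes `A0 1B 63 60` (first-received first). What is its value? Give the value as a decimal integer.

-1608817824

Big-endian: lowest address holds the most-significant byte.
The bytes are already most-significant first: 0xA01B6360.
Top bit is set, so as a signed 32-bit value this is 0xA01B6360 − 2^32 = -1608817824.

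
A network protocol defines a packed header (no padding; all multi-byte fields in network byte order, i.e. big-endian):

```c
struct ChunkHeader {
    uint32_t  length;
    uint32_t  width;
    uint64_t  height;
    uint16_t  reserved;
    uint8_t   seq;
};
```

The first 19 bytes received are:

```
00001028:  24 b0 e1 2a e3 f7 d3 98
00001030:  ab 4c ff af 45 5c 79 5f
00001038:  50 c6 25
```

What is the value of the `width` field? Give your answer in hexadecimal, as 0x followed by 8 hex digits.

`width` follows `length` (4 bytes), so it starts at byte offset 4 and occupies 4 bytes.
Bytes at offsets 4..7: E3 F7 D3 98.
Big-endian stores the most-significant byte at the lowest address.
The bytes are already most-significant first: 0xE3F7D398.

0xE3F7D398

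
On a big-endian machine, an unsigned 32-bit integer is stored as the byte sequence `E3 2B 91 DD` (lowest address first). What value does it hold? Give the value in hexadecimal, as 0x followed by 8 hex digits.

Big-endian: lowest address holds the most-significant byte.
The bytes are already most-significant first: 0xE32B91DD.

0xE32B91DD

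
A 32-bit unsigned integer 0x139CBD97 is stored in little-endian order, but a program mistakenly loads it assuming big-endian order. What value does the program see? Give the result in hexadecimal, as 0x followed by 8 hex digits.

0x97BD9C13

Stored little-endian, the bytes at ascending addresses are 97 BD 9C 13.
Read back as big-endian, the last byte is least significant, giving 0x97BD9C13.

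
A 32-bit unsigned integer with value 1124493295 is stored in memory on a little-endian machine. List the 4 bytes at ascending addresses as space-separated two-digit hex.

EF 67 06 43

1124493295 in hexadecimal, padded to 32 bits, is 0x430667EF.
Split into bytes (most-significant first): 43 06 67 EF.
In little-endian order the low byte comes first in memory.
So at ascending addresses the bytes are EF 67 06 43.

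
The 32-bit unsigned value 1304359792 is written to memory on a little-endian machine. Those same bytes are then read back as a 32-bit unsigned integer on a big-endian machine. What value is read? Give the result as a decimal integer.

1304359792 in 32-bit hexadecimal is 0x4DBEF370.
Stored little-endian, the bytes at ascending addresses are 70 F3 BE 4D.
Read back as big-endian, the last byte is least significant, giving 0x70F3BE4D.
0x70F3BE4D = 1895022157.

1895022157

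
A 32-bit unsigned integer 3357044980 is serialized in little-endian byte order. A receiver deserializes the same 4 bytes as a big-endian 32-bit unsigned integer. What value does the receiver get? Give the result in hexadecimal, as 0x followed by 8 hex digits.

0xF47018C8

3357044980 in 32-bit hexadecimal is 0xC81870F4.
Stored little-endian, the bytes at ascending addresses are F4 70 18 C8.
Read back as big-endian, the last byte is least significant, giving 0xF47018C8.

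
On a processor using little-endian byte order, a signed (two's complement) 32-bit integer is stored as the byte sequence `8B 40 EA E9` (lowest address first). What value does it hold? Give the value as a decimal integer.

In little-endian order the low byte comes first in memory.
Reassemble most-significant byte first: E9 EA 40 8B → 0xE9EA408B.
Top bit is set, so as a signed 32-bit value this is 0xE9EA408B − 2^32 = -370524021.

-370524021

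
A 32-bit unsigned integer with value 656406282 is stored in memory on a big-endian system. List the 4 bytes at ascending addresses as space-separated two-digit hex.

27 1F F7 0A

656406282 in hexadecimal, padded to 32 bits, is 0x271FF70A.
Split into bytes (most-significant first): 27 1F F7 0A.
In big-endian order the high byte comes first in memory.
So the memory order matches the most-significant-first order: 27 1F F7 0A.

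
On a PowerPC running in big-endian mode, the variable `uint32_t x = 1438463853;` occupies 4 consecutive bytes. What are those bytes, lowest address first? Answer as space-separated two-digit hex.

55 BD 37 6D

1438463853 in hexadecimal, padded to 32 bits, is 0x55BD376D.
Split into bytes (most-significant first): 55 BD 37 6D.
Big-endian stores the most-significant byte at the lowest address.
So the memory order matches the most-significant-first order: 55 BD 37 6D.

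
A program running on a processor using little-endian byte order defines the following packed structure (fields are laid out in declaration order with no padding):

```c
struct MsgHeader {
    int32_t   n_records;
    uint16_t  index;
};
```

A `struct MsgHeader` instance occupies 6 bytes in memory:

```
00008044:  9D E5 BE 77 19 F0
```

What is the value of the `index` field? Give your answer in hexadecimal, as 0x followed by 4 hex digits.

`index` follows `n_records` (4 bytes), so it starts at byte offset 4 and occupies 2 bytes.
Bytes at offsets 4..5: 19 F0.
Little-endian stores the least-significant byte at the lowest address.
Reassemble most-significant byte first: F0 19 → 0xF019.

0xF019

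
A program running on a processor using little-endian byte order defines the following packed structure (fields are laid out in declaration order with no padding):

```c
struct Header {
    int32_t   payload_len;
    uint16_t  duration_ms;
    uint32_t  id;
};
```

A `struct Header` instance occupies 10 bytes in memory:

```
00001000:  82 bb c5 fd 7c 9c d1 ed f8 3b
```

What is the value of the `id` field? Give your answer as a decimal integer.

`id` follows `payload_len` (4 B), `duration_ms` (2 B), so it starts at offset 4 + 2 = 6 and occupies 4 bytes.
Bytes at offsets 6..9: D1 ED F8 3B.
Little-endian stores the least-significant byte at the lowest address.
Reassemble most-significant byte first: 3B F8 ED D1 → 0x3BF8EDD1.
0x3BF8EDD1 = 1006169553.

1006169553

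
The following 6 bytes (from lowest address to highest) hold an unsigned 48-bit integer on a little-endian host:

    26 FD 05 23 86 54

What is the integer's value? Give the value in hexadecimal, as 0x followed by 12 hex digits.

0x54862305FD26

Little-endian stores the least-significant byte at the lowest address.
Reassemble most-significant byte first: 54 86 23 05 FD 26 → 0x54862305FD26.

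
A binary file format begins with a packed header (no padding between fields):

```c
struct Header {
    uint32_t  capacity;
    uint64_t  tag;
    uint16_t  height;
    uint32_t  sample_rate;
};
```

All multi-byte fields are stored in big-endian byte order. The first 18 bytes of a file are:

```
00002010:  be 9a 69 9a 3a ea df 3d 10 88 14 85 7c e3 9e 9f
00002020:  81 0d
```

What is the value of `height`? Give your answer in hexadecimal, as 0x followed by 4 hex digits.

`height` follows `capacity` (4 B), `tag` (8 B), so it starts at offset 4 + 8 = 12 and occupies 2 bytes.
Bytes at offsets 12..13: 7C E3.
Big-endian: lowest address holds the most-significant byte.
The bytes are already most-significant first: 0x7CE3.

0x7CE3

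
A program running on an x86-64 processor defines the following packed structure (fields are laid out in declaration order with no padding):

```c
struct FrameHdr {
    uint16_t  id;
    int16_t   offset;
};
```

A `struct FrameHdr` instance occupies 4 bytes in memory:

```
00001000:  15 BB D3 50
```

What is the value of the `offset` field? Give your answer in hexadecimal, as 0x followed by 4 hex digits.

`offset` follows `id` (2 bytes), so it starts at byte offset 2 and occupies 2 bytes.
Bytes at offsets 2..3: D3 50.
In little-endian order the low byte comes first in memory.
Reassemble most-significant byte first: 50 D3 → 0x50D3.

0x50D3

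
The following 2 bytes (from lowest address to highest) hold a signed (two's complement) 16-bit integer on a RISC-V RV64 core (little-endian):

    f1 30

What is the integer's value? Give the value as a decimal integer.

12529

In little-endian order the low byte comes first in memory.
Reassemble most-significant byte first: 30 F1 → 0x30F1.
0x30F1 = 12529.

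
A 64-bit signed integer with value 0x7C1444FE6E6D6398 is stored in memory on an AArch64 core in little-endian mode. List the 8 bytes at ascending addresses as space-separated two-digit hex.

Split into bytes (most-significant first): 7C 14 44 FE 6E 6D 63 98.
Little-endian: lowest address holds the least-significant byte.
So at ascending addresses the bytes are 98 63 6D 6E FE 44 14 7C.

98 63 6D 6E FE 44 14 7C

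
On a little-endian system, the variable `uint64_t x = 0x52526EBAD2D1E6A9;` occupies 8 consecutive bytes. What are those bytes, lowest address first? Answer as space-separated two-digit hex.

Split into bytes (most-significant first): 52 52 6E BA D2 D1 E6 A9.
Little-endian: lowest address holds the least-significant byte.
So at ascending addresses the bytes are A9 E6 D1 D2 BA 6E 52 52.

A9 E6 D1 D2 BA 6E 52 52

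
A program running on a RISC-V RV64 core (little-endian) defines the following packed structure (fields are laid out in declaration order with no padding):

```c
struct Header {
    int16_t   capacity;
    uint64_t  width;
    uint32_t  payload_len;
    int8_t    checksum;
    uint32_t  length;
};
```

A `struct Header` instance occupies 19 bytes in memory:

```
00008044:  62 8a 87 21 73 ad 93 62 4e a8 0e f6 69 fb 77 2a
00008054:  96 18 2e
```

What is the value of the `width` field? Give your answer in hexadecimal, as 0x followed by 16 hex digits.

0xA84E6293AD732187

`width` follows `capacity` (2 bytes), so it starts at byte offset 2 and occupies 8 bytes.
Bytes at offsets 2..9: 87 21 73 AD 93 62 4E A8.
Little-endian: lowest address holds the least-significant byte.
Reassemble most-significant byte first: A8 4E 62 93 AD 73 21 87 → 0xA84E6293AD732187.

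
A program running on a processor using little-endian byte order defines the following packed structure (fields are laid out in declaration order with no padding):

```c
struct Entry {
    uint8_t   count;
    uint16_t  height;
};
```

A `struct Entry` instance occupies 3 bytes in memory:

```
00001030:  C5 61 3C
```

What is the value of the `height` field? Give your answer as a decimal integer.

15457

`height` follows `count` (1 byte), so it starts at byte offset 1 and occupies 2 bytes.
Bytes at offsets 1..2: 61 3C.
Little-endian stores the least-significant byte at the lowest address.
Reassemble most-significant byte first: 3C 61 → 0x3C61.
0x3C61 = 15457.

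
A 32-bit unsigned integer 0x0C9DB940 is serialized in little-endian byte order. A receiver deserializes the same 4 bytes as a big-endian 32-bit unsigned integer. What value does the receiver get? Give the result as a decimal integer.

Stored little-endian, the bytes at ascending addresses are 40 B9 9D 0C.
Read back as big-endian, the last byte is least significant, giving 0x40B99D0C.
0x40B99D0C = 1085906188.

1085906188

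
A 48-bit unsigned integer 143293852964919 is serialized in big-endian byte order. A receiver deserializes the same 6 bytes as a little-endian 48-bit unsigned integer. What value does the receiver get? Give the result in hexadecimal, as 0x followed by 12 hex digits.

0x375834335382

143293852964919 in 48-bit hexadecimal is 0x825333345837.
Stored big-endian, the bytes at ascending addresses are 82 53 33 34 58 37.
Read back as little-endian, the first byte is least significant, giving 0x375834335382.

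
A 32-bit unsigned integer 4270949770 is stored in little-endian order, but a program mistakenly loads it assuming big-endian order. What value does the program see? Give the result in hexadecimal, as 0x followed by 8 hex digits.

4270949770 in 32-bit hexadecimal is 0xFE91858A.
Stored little-endian, the bytes at ascending addresses are 8A 85 91 FE.
Read back as big-endian, the last byte is least significant, giving 0x8A8591FE.

0x8A8591FE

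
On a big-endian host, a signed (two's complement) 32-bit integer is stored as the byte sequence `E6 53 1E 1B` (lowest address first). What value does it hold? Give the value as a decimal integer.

In big-endian order the high byte comes first in memory.
The bytes are already most-significant first: 0xE6531E1B.
Top bit is set, so as a signed 32-bit value this is 0xE6531E1B − 2^32 = -430760421.

-430760421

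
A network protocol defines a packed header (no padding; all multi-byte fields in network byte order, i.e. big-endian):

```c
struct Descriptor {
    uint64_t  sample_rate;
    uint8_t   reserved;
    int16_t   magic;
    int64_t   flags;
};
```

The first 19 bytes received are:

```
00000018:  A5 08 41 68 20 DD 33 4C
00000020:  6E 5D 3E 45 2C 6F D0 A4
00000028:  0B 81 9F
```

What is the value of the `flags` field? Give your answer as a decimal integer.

`flags` follows `sample_rate` (8 B), `reserved` (1 B), `magic` (2 B), so it starts at offset 8 + 1 + 2 = 11 and occupies 8 bytes.
Bytes at offsets 11..18: 45 2C 6F D0 A4 0B 81 9F.
Big-endian: lowest address holds the most-significant byte.
The bytes are already most-significant first: 0x452C6FD0A40B819F.
0x452C6FD0A40B819F = 4984481829488394655.

4984481829488394655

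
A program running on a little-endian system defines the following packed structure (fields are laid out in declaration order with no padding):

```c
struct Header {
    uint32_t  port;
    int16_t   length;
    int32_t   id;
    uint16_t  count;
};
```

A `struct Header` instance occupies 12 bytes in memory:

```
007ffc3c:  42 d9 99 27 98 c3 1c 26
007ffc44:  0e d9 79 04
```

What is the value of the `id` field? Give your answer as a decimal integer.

-653384164

`id` follows `port` (4 B), `length` (2 B), so it starts at offset 4 + 2 = 6 and occupies 4 bytes.
Bytes at offsets 6..9: 1C 26 0E D9.
In little-endian order the low byte comes first in memory.
Reassemble most-significant byte first: D9 0E 26 1C → 0xD90E261C.
Top bit is set, so as a signed 32-bit value this is 0xD90E261C − 2^32 = -653384164.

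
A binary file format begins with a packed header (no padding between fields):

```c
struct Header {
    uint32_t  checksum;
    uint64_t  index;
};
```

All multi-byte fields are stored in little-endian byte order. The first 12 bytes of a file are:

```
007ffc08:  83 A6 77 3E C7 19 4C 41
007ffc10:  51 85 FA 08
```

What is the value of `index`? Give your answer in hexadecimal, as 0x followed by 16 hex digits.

0x08FA8551414C19C7

`index` follows `checksum` (4 bytes), so it starts at byte offset 4 and occupies 8 bytes.
Bytes at offsets 4..11: C7 19 4C 41 51 85 FA 08.
In little-endian order the low byte comes first in memory.
Reassemble most-significant byte first: 08 FA 85 51 41 4C 19 C7 → 0x08FA8551414C19C7.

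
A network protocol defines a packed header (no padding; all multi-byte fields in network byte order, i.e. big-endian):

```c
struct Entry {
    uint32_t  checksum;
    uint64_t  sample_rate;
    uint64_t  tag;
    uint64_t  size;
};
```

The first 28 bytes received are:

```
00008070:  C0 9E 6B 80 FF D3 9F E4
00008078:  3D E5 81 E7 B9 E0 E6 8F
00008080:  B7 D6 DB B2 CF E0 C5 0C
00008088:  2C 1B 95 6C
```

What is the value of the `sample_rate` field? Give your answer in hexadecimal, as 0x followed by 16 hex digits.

`sample_rate` follows `checksum` (4 bytes), so it starts at byte offset 4 and occupies 8 bytes.
Bytes at offsets 4..11: FF D3 9F E4 3D E5 81 E7.
In big-endian order the high byte comes first in memory.
The bytes are already most-significant first: 0xFFD39FE43DE581E7.

0xFFD39FE43DE581E7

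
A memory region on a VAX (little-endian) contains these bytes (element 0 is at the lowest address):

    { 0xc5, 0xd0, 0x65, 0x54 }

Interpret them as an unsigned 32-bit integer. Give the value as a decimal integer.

In little-endian order the low byte comes first in memory.
Reassemble most-significant byte first: 54 65 D0 C5 → 0x5465D0C5.
0x5465D0C5 = 1415958725.

1415958725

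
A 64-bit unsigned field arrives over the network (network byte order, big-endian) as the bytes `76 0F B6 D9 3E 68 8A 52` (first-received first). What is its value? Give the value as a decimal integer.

8507219265297353298

Big-endian: lowest address holds the most-significant byte.
The bytes are already most-significant first: 0x760FB6D93E688A52.
0x760FB6D93E688A52 = 8507219265297353298.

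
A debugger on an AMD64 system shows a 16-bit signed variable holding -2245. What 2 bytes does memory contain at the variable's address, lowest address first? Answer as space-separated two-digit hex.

Two's complement of -2245 in 16 bits: 2245 = 0x08C5; invert → 0xF73A; add 1 → 0xF73B.
Split into bytes (most-significant first): F7 3B.
Little-endian: lowest address holds the least-significant byte.
So at ascending addresses the bytes are 3B F7.

3B F7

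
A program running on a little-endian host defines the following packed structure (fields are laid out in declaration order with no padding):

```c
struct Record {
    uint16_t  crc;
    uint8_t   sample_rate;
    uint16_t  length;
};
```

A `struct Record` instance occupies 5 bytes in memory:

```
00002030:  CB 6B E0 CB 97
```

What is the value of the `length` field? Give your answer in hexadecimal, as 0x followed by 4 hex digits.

0x97CB

`length` follows `crc` (2 B), `sample_rate` (1 B), so it starts at offset 2 + 1 = 3 and occupies 2 bytes.
Bytes at offsets 3..4: CB 97.
Little-endian stores the least-significant byte at the lowest address.
Reassemble most-significant byte first: 97 CB → 0x97CB.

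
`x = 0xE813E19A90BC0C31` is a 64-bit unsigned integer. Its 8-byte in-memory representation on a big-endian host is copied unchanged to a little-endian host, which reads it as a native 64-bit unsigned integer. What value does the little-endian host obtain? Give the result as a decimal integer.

3534407136838751208

Stored big-endian, the bytes at ascending addresses are E8 13 E1 9A 90 BC 0C 31.
Read back as little-endian, the first byte is least significant, giving 0x310CBC909AE113E8.
0x310CBC909AE113E8 = 3534407136838751208.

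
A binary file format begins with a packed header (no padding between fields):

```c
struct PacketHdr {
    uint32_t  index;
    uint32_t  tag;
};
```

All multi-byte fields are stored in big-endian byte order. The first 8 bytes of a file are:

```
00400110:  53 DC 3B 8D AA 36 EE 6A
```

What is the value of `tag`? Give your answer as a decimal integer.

2855726698

`tag` follows `index` (4 bytes), so it starts at byte offset 4 and occupies 4 bytes.
Bytes at offsets 4..7: AA 36 EE 6A.
In big-endian order the high byte comes first in memory.
The bytes are already most-significant first: 0xAA36EE6A.
0xAA36EE6A = 2855726698.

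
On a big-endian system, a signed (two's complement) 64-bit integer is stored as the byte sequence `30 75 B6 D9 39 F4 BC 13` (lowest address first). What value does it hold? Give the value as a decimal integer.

Big-endian: lowest address holds the most-significant byte.
The bytes are already most-significant first: 0x3075B6D939F4BC13.
0x3075B6D939F4BC13 = 3491898130192186387.

3491898130192186387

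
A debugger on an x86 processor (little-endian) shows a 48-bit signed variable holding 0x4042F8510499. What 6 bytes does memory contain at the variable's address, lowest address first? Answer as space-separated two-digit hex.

99 04 51 F8 42 40

Split into bytes (most-significant first): 40 42 F8 51 04 99.
In little-endian order the low byte comes first in memory.
So at ascending addresses the bytes are 99 04 51 F8 42 40.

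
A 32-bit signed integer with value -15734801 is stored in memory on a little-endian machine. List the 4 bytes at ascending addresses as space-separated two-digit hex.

Two's complement of -15734801 in 32 bits: 15734801 = 0x00F01811; invert → 0xFF0FE7EE; add 1 → 0xFF0FE7EF.
Split into bytes (most-significant first): FF 0F E7 EF.
Little-endian stores the least-significant byte at the lowest address.
So at ascending addresses the bytes are EF E7 0F FF.

EF E7 0F FF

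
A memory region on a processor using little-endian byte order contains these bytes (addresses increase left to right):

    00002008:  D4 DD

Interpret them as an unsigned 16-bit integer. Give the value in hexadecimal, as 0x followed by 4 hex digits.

0xDDD4

Little-endian: lowest address holds the least-significant byte.
Reassemble most-significant byte first: DD D4 → 0xDDD4.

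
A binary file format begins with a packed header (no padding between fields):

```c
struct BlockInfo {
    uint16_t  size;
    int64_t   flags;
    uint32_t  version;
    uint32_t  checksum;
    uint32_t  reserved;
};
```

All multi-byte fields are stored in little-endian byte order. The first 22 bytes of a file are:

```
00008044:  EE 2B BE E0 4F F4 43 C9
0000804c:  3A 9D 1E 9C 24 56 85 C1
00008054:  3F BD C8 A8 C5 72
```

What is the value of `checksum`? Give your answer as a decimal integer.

`checksum` follows `size` (2 B), `flags` (8 B), `version` (4 B), so it starts at offset 2 + 8 + 4 = 14 and occupies 4 bytes.
Bytes at offsets 14..17: 85 C1 3F BD.
In little-endian order the low byte comes first in memory.
Reassemble most-significant byte first: BD 3F C1 85 → 0xBD3FC185.
0xBD3FC185 = 3175072133.

3175072133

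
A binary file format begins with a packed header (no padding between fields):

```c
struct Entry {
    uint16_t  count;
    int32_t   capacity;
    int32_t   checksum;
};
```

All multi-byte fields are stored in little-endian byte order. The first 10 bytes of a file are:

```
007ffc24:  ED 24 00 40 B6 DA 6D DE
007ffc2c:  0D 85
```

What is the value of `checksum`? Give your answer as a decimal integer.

-2062688659

`checksum` follows `count` (2 B), `capacity` (4 B), so it starts at offset 2 + 4 = 6 and occupies 4 bytes.
Bytes at offsets 6..9: 6D DE 0D 85.
Little-endian: lowest address holds the least-significant byte.
Reassemble most-significant byte first: 85 0D DE 6D → 0x850DDE6D.
Top bit is set, so as a signed 32-bit value this is 0x850DDE6D − 2^32 = -2062688659.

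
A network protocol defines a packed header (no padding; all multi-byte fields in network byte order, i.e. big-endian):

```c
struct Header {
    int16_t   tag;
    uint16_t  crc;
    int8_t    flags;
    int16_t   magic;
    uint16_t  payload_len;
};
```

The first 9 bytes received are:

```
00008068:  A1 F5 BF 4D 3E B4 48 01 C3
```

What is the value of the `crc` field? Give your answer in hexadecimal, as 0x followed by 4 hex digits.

`crc` follows `tag` (2 bytes), so it starts at byte offset 2 and occupies 2 bytes.
Bytes at offsets 2..3: BF 4D.
In big-endian order the high byte comes first in memory.
The bytes are already most-significant first: 0xBF4D.

0xBF4D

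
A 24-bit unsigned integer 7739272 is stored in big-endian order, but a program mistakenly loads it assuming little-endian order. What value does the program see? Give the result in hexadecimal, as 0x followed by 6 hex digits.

7739272 in 24-bit hexadecimal is 0x761788.
Stored big-endian, the bytes at ascending addresses are 76 17 88.
Read back as little-endian, the first byte is least significant, giving 0x881776.

0x881776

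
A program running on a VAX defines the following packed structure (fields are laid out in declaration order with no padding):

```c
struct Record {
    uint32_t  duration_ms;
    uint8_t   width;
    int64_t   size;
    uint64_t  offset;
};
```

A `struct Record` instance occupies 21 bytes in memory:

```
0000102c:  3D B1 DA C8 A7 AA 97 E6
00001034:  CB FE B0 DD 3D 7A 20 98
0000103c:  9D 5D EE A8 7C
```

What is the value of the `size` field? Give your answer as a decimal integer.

4457913814555727786

`size` follows `duration_ms` (4 B), `width` (1 B), so it starts at offset 4 + 1 = 5 and occupies 8 bytes.
Bytes at offsets 5..12: AA 97 E6 CB FE B0 DD 3D.
Little-endian stores the least-significant byte at the lowest address.
Reassemble most-significant byte first: 3D DD B0 FE CB E6 97 AA → 0x3DDDB0FECBE697AA.
0x3DDDB0FECBE697AA = 4457913814555727786.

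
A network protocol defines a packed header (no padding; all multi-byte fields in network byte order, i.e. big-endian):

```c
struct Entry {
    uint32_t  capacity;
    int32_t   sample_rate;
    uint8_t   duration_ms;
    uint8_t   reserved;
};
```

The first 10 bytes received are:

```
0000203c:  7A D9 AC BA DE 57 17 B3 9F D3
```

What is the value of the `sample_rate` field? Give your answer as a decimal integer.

`sample_rate` follows `capacity` (4 bytes), so it starts at byte offset 4 and occupies 4 bytes.
Bytes at offsets 4..7: DE 57 17 B3.
Big-endian stores the most-significant byte at the lowest address.
The bytes are already most-significant first: 0xDE5717B3.
Top bit is set, so as a signed 32-bit value this is 0xDE5717B3 − 2^32 = -564717645.

-564717645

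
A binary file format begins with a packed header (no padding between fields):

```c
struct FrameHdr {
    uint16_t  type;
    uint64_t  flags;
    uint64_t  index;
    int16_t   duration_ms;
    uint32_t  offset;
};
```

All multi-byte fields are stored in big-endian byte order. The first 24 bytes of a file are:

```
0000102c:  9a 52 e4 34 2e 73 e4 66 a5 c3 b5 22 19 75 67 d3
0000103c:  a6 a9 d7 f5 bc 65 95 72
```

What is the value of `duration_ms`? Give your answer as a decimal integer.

`duration_ms` follows `type` (2 B), `flags` (8 B), `index` (8 B), so it starts at offset 2 + 8 + 8 = 18 and occupies 2 bytes.
Bytes at offsets 18..19: D7 F5.
In big-endian order the high byte comes first in memory.
The bytes are already most-significant first: 0xD7F5.
Top bit is set, so as a signed 16-bit value this is 0xD7F5 − 2^16 = -10251.

-10251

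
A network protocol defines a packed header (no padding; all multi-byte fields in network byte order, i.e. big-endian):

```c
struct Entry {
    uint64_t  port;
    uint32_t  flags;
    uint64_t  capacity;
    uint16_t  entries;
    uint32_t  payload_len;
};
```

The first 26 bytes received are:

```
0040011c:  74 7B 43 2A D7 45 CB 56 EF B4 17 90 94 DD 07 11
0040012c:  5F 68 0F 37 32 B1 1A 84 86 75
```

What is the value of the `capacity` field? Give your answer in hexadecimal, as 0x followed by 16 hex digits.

0x94DD07115F680F37

`capacity` follows `port` (8 B), `flags` (4 B), so it starts at offset 8 + 4 = 12 and occupies 8 bytes.
Bytes at offsets 12..19: 94 DD 07 11 5F 68 0F 37.
Big-endian stores the most-significant byte at the lowest address.
The bytes are already most-significant first: 0x94DD07115F680F37.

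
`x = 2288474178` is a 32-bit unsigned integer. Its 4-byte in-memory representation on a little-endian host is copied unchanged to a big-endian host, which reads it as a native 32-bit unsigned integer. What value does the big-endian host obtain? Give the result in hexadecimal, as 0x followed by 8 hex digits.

0x42586788

2288474178 in 32-bit hexadecimal is 0x88675842.
Stored little-endian, the bytes at ascending addresses are 42 58 67 88.
Read back as big-endian, the last byte is least significant, giving 0x42586788.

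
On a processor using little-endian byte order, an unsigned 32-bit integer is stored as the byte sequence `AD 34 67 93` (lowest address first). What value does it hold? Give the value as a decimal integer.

2473014445

In little-endian order the low byte comes first in memory.
Reassemble most-significant byte first: 93 67 34 AD → 0x936734AD.
0x936734AD = 2473014445.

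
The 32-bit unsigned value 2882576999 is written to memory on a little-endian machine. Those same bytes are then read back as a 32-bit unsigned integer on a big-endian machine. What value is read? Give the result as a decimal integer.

1738723499

2882576999 in 32-bit hexadecimal is 0xABD0A267.
Stored little-endian, the bytes at ascending addresses are 67 A2 D0 AB.
Read back as big-endian, the last byte is least significant, giving 0x67A2D0AB.
0x67A2D0AB = 1738723499.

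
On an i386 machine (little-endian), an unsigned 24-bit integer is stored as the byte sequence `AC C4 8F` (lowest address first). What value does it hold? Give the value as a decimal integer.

9421996

Little-endian stores the least-significant byte at the lowest address.
Reassemble most-significant byte first: 8F C4 AC → 0x8FC4AC.
0x8FC4AC = 9421996.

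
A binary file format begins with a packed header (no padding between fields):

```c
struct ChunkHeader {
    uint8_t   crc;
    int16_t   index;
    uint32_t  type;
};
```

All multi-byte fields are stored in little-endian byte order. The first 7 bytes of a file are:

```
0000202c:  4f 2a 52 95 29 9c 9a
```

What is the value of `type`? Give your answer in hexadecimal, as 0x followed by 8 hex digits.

`type` follows `crc` (1 B), `index` (2 B), so it starts at offset 1 + 2 = 3 and occupies 4 bytes.
Bytes at offsets 3..6: 95 29 9C 9A.
Little-endian: lowest address holds the least-significant byte.
Reassemble most-significant byte first: 9A 9C 29 95 → 0x9A9C2995.

0x9A9C2995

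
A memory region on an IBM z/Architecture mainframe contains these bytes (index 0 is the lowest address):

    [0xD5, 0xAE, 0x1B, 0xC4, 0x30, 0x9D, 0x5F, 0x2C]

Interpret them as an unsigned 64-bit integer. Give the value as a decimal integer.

Big-endian stores the most-significant byte at the lowest address.
The bytes are already most-significant first: 0xD5AE1BC4309D5F2C.
0xD5AE1BC4309D5F2C = 15397274705469464364.

15397274705469464364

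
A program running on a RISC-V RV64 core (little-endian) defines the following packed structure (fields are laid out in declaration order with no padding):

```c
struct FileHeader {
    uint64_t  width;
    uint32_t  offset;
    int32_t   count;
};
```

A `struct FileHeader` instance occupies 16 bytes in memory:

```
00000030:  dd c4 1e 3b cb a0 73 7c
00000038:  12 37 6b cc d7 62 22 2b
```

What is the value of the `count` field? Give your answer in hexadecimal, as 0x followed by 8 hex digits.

`count` follows `width` (8 B), `offset` (4 B), so it starts at offset 8 + 4 = 12 and occupies 4 bytes.
Bytes at offsets 12..15: D7 62 22 2B.
In little-endian order the low byte comes first in memory.
Reassemble most-significant byte first: 2B 22 62 D7 → 0x2B2262D7.

0x2B2262D7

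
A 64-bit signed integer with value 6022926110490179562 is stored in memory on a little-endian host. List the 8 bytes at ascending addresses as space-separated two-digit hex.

EA 37 31 FC 62 BB 95 53

6022926110490179562 in hexadecimal, padded to 64 bits, is 0x5395BB62FC3137EA.
Split into bytes (most-significant first): 53 95 BB 62 FC 31 37 EA.
Little-endian stores the least-significant byte at the lowest address.
So at ascending addresses the bytes are EA 37 31 FC 62 BB 95 53.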